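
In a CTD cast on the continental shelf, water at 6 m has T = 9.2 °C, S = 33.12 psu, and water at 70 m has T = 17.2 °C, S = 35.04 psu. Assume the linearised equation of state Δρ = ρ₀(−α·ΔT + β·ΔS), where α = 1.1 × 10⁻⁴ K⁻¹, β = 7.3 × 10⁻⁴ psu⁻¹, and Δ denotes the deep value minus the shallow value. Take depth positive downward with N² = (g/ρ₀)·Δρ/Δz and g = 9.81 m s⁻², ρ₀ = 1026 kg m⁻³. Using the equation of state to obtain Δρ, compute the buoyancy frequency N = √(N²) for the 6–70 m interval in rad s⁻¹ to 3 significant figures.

ΔT = +8.0 K, ΔS = +1.92 psu (deep − shallow).
Δρ/ρ₀ = −αΔT + βΔS = -8.80 × 10⁻⁴ + 1.4016 × 10⁻³ = 5.216 × 10⁻⁴, so Δρ ≈ 0.5352 kg m⁻³.
N² = (g/ρ₀)·Δρ/Δz = g·(Δρ/ρ₀)/Δz = 9.81 × 5.216 × 10⁻⁴ / 64 = 7.9951 × 10⁻⁵ s⁻².
N = √(7.9951 × 10⁻⁵) = 8.9415 × 10⁻³ rad s⁻¹ ≈ 8.94 × 10⁻³ rad s⁻¹.

8.94 × 10⁻³ rad s⁻¹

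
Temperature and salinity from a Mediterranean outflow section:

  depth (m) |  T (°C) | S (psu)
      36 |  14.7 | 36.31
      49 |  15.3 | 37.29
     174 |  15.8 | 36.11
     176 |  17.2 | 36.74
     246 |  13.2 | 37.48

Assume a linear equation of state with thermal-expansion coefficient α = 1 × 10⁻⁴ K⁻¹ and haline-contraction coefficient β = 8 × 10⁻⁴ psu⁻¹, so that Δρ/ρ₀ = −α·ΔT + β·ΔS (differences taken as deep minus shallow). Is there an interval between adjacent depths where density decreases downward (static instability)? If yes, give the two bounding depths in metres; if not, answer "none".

Evaluate Δρ/ρ₀ = −αΔT + βΔS across each adjacent pair:
  36–49 m: −αΔT+βΔS = −(1 × 10⁻⁴)(+0.6)+(8 × 10⁻⁴)(+0.98) = 7.2 × 10⁻⁴ → stable
  49–174 m: −αΔT+βΔS = −(1 × 10⁻⁴)(+0.5)+(8 × 10⁻⁴)(-1.18) = -9.9 × 10⁻⁴ → UNSTABLE
  174–176 m: −αΔT+βΔS = −(1 × 10⁻⁴)(+1.4)+(8 × 10⁻⁴)(+0.63) = 3.6 × 10⁻⁴ → stable
  176–246 m: −αΔT+βΔS = −(1 × 10⁻⁴)(-4.0)+(8 × 10⁻⁴)(+0.74) = 9.9 × 10⁻⁴ → stable
The 49–174 m interval has Δρ < 0: lighter water underlies denser water.

49–174 m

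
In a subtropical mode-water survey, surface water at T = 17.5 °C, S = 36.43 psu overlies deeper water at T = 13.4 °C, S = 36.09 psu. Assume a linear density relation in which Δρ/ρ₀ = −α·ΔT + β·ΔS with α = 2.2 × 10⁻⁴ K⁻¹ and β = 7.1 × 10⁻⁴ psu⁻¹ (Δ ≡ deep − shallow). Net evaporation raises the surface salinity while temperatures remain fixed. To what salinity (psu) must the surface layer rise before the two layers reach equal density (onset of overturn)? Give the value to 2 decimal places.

37.36 psu

Neutral buoyancy requires −α(T_deep − T_surf) + β(S_deep − S_surf′) = 0.
S_surf′ = S_deep − (α/β)·ΔT = 36.09 − (2.2 × 10⁻⁴/7.1 × 10⁻⁴)·(-4.1) = 37.3604 psu.
Increase required: 37.3604 − 36.43 = 0.9304 psu.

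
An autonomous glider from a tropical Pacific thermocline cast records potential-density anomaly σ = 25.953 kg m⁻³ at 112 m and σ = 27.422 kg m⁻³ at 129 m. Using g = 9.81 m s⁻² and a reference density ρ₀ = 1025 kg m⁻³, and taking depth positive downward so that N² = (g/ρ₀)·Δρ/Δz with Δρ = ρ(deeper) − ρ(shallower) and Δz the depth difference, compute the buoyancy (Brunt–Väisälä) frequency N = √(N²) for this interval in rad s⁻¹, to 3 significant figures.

Δρ = 1027.422 − 1025.953 = 1.469 kg m⁻³ over Δz = 129 − 112 = 17 m.
N² = (9.81/1025) × (1.469/17) = 8.2702 × 10⁻⁴ s⁻².
N = √(8.2702 × 10⁻⁴) = 0.028758 rad s⁻¹ ≈ 0.0288 rad s⁻¹.
Since Δρ > 0 the layer is stably stratified.

0.0288 rad s⁻¹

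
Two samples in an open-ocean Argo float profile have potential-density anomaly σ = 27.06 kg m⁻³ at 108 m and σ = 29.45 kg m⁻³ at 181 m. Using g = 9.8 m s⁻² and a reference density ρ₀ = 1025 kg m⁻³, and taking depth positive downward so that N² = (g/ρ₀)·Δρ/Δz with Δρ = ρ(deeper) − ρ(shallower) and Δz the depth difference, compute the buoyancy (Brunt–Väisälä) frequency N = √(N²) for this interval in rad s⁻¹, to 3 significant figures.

Δρ = 1029.45 − 1027.06 = 2.39 kg m⁻³ over Δz = 181 − 108 = 73 m.
N² = (9.8/1025) × (2.39/73) = 3.1302 × 10⁻⁴ s⁻².
N = √(3.1302 × 10⁻⁴) = 0.017692 rad s⁻¹ ≈ 0.0177 rad s⁻¹.
A positive N² confirms static stability across the interval.

0.0177 rad s⁻¹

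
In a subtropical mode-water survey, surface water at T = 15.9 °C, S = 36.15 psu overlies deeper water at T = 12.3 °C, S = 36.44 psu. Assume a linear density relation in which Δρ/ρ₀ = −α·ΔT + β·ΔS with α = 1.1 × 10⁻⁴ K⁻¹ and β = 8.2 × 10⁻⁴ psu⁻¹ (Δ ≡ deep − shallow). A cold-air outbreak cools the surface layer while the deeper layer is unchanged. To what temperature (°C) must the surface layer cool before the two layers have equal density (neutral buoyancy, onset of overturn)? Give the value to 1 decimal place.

10.1 °C

Neutral buoyancy requires Δρ = 0, i.e. −α(T_deep − T_surf′) + β(S_deep − S_surf) = 0.
T_surf′ = T_deep − (β/α)·ΔS = 12.3 − (8.2 × 10⁻⁴/1.1 × 10⁻⁴)·(+0.29) = 10.138 °C.
Cooling required: 15.9 − (10.138) = 5.762 °C.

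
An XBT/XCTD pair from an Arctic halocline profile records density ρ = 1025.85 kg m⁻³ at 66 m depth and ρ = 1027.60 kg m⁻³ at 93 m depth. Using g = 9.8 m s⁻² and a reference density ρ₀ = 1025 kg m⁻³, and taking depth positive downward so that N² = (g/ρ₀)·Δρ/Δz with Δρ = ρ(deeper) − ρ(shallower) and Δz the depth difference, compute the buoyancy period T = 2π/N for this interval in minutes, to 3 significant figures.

Δρ = 1027.60 − 1025.85 = 1.75 kg m⁻³ over Δz = 93 − 66 = 27 m.
N² = (9.8/1025) × (1.75/27) = 6.1969 × 10⁻⁴ s⁻².
N = √(6.1969 × 10⁻⁴) = 0.024894 rad s⁻¹, so T = 2π/N = 252.40 s = 4.2067 min ≈ 4.21 min.

4.21 min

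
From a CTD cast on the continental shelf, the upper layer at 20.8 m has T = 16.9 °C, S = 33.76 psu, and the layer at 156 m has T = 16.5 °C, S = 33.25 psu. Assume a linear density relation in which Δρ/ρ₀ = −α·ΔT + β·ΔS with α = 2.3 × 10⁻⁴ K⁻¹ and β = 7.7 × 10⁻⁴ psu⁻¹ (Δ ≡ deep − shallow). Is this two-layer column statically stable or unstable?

ΔT = 16.5 − 16.9 = -0.4 K and ΔS = 33.25 − 33.76 = -0.51 psu (deep − shallow).
−αΔT = 9.20 × 10⁻⁵; βΔS = -3.927 × 10⁻⁴; sum Δρ/ρ₀ = -3.007 × 10⁻⁴.
Δρ/ρ₀ < 0, so Δρ < 0: deeper water is lighter → statically unstable; the column would overturn.

unstable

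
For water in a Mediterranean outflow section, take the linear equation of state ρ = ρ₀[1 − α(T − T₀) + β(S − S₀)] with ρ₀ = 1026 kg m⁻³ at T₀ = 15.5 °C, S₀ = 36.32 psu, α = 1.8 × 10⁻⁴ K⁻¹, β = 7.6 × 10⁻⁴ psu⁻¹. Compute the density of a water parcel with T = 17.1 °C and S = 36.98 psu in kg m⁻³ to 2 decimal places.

T − T₀ = +1.6 K, S − S₀ = +0.66 psu.
Bracket = 1 − α·(+1.6) + β·(+0.66) = 1 + (2.136 × 10⁻⁴) = 1.0002136.
ρ = 1026 × 1.0002136 = 1026.22 kg m⁻³.

1026.22 kg m⁻³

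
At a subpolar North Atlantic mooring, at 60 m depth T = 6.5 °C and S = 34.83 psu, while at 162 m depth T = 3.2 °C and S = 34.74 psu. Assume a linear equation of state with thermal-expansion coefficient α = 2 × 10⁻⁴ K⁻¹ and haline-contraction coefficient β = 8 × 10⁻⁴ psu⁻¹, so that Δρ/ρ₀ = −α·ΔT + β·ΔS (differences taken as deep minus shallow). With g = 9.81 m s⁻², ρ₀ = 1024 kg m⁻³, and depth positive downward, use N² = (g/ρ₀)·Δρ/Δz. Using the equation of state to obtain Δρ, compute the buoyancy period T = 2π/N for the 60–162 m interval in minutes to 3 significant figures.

ΔT = -3.3 K, ΔS = -0.09 psu (deep − shallow).
Δρ/ρ₀ = −αΔT + βΔS = 6.60 × 10⁻⁴ − 7.20 × 10⁻⁵ = 5.88 × 10⁻⁴, so Δρ ≈ 0.6021 kg m⁻³.
N² = (g/ρ₀)·Δρ/Δz = g·(Δρ/ρ₀)/Δz = 9.81 × 5.88 × 10⁻⁴ / 102 = 5.6552 × 10⁻⁵ s⁻².
N = √(5.6552 × 10⁻⁵) = 7.5201 × 10⁻³ rad s⁻¹ → T = 2π/N = 835.52 s = 13.925 min ≈ 13.9 min.

13.9 min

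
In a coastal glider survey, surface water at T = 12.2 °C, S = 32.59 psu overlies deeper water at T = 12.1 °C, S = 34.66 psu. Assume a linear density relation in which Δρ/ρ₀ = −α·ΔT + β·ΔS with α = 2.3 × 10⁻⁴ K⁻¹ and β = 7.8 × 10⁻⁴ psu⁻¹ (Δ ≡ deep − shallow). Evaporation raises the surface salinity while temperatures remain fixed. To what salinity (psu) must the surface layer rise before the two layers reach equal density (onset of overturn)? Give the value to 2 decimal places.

Neutral buoyancy requires −α(T_deep − T_surf) + β(S_deep − S_surf′) = 0.
S_surf′ = S_deep − (α/β)·ΔT = 34.66 − (2.3 × 10⁻⁴/7.8 × 10⁻⁴)·(-0.1) = 34.6895 psu.
Increase required: 34.6895 − 32.59 = 2.0995 psu.

34.69 psu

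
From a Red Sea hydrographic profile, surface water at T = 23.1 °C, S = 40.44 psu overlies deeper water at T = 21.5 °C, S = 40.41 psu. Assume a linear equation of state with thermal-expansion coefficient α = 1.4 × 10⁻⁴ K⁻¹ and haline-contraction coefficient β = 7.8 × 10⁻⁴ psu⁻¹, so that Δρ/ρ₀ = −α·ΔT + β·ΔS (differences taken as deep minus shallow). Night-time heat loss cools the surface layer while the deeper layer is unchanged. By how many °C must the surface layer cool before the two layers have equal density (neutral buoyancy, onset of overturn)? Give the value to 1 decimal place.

1.4 °C

Neutral buoyancy requires Δρ = 0, i.e. −α(T_deep − T_surf′) + β(S_deep − S_surf) = 0.
T_surf′ = T_deep − (β/α)·ΔS = 21.5 − (7.8 × 10⁻⁴/1.4 × 10⁻⁴)·(-0.03) = 21.667 °C.
Cooling required: 23.1 − (21.667) = 1.433 °C.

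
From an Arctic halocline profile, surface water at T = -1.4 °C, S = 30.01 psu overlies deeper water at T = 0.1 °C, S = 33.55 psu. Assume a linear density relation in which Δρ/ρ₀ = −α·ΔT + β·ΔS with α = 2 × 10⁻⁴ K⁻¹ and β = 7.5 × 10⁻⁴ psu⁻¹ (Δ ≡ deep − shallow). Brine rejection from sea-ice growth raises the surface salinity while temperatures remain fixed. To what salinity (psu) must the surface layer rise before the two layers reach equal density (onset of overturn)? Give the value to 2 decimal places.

33.15 psu

Neutral buoyancy requires −α(T_deep − T_surf) + β(S_deep − S_surf′) = 0.
S_surf′ = S_deep − (α/β)·ΔT = 33.55 − (2 × 10⁻⁴/7.5 × 10⁻⁴)·(+1.5) = 33.1500 psu.
Increase required: 33.1500 − 30.01 = 3.1400 psu.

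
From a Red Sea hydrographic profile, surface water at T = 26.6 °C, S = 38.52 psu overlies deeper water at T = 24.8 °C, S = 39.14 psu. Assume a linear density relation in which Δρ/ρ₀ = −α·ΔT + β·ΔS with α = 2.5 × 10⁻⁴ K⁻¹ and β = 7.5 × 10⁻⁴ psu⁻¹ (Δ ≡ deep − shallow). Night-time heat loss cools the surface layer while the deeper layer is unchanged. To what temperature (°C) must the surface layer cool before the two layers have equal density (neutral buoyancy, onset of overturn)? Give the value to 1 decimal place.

Neutral buoyancy requires Δρ = 0, i.e. −α(T_deep − T_surf′) + β(S_deep − S_surf) = 0.
T_surf′ = T_deep − (β/α)·ΔS = 24.8 − (7.5 × 10⁻⁴/2.5 × 10⁻⁴)·(+0.62) = 22.940 °C.
Cooling required: 26.6 − (22.940) = 3.660 °C.

22.9 °C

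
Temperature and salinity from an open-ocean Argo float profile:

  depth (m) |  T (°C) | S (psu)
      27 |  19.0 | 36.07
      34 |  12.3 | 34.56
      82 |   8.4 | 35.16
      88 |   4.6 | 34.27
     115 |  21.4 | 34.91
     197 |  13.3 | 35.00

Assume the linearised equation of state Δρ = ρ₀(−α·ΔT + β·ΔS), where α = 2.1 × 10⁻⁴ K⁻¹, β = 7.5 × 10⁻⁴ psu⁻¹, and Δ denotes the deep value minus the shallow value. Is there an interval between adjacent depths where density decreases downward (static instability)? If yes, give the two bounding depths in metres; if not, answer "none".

Evaluate Δρ/ρ₀ = −αΔT + βΔS across each adjacent pair:
  27–34 m: −αΔT+βΔS = −(2.1 × 10⁻⁴)(-6.7)+(7.5 × 10⁻⁴)(-1.51) = 2.7 × 10⁻⁴ → stable
  34–82 m: −αΔT+βΔS = −(2.1 × 10⁻⁴)(-3.9)+(7.5 × 10⁻⁴)(+0.60) = 1.3 × 10⁻³ → stable
  82–88 m: −αΔT+βΔS = −(2.1 × 10⁻⁴)(-3.8)+(7.5 × 10⁻⁴)(-0.89) = 1.3 × 10⁻⁴ → stable
  88–115 m: −αΔT+βΔS = −(2.1 × 10⁻⁴)(+16.8)+(7.5 × 10⁻⁴)(+0.64) = -3.0 × 10⁻³ → UNSTABLE
  115–197 m: −αΔT+βΔS = −(2.1 × 10⁻⁴)(-8.1)+(7.5 × 10⁻⁴)(+0.09) = 1.8 × 10⁻³ → stable
The 88–115 m interval has Δρ < 0: lighter water underlies denser water.

88–115 m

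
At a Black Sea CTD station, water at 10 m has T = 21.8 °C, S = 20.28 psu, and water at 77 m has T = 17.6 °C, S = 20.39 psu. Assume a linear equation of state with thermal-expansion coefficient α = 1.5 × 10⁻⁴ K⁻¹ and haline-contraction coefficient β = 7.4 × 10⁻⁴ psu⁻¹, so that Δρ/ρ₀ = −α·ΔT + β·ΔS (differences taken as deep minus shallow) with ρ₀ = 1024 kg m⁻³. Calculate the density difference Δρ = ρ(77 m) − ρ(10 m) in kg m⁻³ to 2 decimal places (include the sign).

+0.73 kg m⁻³

ΔT = -4.2 K, ΔS = +0.11 psu (deep − shallow).
Δρ/ρ₀ = −(1.5 × 10⁻⁴)(-4.2) + (7.4 × 10⁻⁴)(+0.11) = 7.114 × 10⁻⁴.
Δρ = 1024 × (7.114 × 10⁻⁴) = +0.73 kg m⁻³.
Positive Δρ: denser below, stable.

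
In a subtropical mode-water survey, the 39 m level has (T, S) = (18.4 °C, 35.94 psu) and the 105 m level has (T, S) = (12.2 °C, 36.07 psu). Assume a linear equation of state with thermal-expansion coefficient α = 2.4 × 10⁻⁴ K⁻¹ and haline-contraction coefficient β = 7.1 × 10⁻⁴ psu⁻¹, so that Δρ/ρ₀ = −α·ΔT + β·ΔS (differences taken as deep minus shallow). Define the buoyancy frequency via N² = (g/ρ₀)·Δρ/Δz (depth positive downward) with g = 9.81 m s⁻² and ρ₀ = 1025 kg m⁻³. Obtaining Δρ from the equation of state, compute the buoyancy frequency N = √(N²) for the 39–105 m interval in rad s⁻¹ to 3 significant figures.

ΔT = -6.2 K, ΔS = +0.13 psu (deep − shallow).
Δρ/ρ₀ = −αΔT + βΔS = 1.488 × 10⁻³ + 9.23 × 10⁻⁵ = 1.5803 × 10⁻³, so Δρ ≈ 1.620 kg m⁻³.
N² = (g/ρ₀)·Δρ/Δz = g·(Δρ/ρ₀)/Δz = 9.81 × 1.5803 × 10⁻³ / 66 = 2.3489 × 10⁻⁴ s⁻².
N = √(2.3489 × 10⁻⁴) = 0.015326 rad s⁻¹ ≈ 0.0153 rad s⁻¹.

0.0153 rad s⁻¹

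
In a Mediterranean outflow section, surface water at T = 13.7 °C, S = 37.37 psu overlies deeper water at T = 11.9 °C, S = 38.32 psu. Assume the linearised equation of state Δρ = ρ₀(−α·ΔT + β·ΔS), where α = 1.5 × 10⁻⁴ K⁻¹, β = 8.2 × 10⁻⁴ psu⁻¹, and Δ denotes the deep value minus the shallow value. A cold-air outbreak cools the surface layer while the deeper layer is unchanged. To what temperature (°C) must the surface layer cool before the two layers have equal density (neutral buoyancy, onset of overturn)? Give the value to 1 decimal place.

6.7 °C

Neutral buoyancy requires Δρ = 0, i.e. −α(T_deep − T_surf′) + β(S_deep − S_surf) = 0.
T_surf′ = T_deep − (β/α)·ΔS = 11.9 − (8.2 × 10⁻⁴/1.5 × 10⁻⁴)·(+0.95) = 6.707 °C.
Cooling required: 13.7 − (6.707) = 6.993 °C.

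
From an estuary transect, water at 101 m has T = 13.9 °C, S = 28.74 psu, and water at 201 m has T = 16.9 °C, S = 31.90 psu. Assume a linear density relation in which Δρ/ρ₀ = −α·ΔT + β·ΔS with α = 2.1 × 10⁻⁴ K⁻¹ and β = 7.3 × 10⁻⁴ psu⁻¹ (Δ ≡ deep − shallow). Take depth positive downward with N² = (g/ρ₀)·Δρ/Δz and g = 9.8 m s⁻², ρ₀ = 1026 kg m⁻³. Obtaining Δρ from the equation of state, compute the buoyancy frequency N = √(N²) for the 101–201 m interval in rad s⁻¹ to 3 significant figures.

ΔT = +3.0 K, ΔS = +3.16 psu (deep − shallow).
Δρ/ρ₀ = −αΔT + βΔS = -6.30 × 10⁻⁴ + 2.3068 × 10⁻³ = 1.6768 × 10⁻³, so Δρ ≈ 1.720 kg m⁻³.
N² = (g/ρ₀)·Δρ/Δz = g·(Δρ/ρ₀)/Δz = 9.8 × 1.6768 × 10⁻³ / 100 = 1.6433 × 10⁻⁴ s⁻².
N = √(1.6433 × 10⁻⁴) = 0.012819 rad s⁻¹ ≈ 0.0128 rad s⁻¹.

0.0128 rad s⁻¹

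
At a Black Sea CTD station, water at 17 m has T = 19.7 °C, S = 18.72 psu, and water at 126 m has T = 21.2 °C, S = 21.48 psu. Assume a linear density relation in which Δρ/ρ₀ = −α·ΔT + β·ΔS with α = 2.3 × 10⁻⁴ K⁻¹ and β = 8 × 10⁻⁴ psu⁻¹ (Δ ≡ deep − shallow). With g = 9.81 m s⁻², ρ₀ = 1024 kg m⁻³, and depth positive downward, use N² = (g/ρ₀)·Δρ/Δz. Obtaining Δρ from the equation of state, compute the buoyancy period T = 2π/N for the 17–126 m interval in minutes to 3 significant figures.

8.09 min

ΔT = +1.5 K, ΔS = +2.76 psu (deep − shallow).
Δρ/ρ₀ = −αΔT + βΔS = -3.45 × 10⁻⁴ + 2.208 × 10⁻³ = 1.863 × 10⁻³, so Δρ ≈ 1.908 kg m⁻³.
N² = (g/ρ₀)·Δρ/Δz = g·(Δρ/ρ₀)/Δz = 9.81 × 1.863 × 10⁻³ / 109 = 1.6767 × 10⁻⁴ s⁻².
N = √(1.6767 × 10⁻⁴) = 0.012949 rad s⁻¹ → T = 2π/N = 485.23 s = 8.0872 min ≈ 8.09 min.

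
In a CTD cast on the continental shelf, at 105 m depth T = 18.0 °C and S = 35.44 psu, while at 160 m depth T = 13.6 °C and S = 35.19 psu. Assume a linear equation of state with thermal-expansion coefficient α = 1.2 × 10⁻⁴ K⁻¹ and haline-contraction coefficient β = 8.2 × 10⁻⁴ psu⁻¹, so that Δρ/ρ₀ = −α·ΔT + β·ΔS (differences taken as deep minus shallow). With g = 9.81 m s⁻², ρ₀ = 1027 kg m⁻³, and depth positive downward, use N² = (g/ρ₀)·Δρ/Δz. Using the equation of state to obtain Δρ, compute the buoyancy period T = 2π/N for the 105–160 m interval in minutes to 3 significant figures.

ΔT = -4.4 K, ΔS = -0.25 psu (deep − shallow).
Δρ/ρ₀ = −αΔT + βΔS = 5.28 × 10⁻⁴ − 2.05 × 10⁻⁴ = 3.23 × 10⁻⁴, so Δρ ≈ 0.3317 kg m⁻³.
N² = (g/ρ₀)·Δρ/Δz = g·(Δρ/ρ₀)/Δz = 9.81 × 3.23 × 10⁻⁴ / 55 = 5.7611 × 10⁻⁵ s⁻².
N = √(5.7611 × 10⁻⁵) = 7.5902 × 10⁻³ rad s⁻¹ → T = 2π/N = 827.80 s = 13.797 min ≈ 13.8 min.

13.8 min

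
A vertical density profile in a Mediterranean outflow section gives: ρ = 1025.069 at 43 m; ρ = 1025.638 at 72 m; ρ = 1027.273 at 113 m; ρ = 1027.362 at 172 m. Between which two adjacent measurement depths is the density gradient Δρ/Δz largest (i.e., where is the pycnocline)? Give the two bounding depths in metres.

72–113 m

Compute the density gradient over each adjacent pair:
  43–72 m: Δρ/Δz = 0.569/29 = 0.020 kg m⁻⁴
  72–113 m: Δρ/Δz = 1.635/41 = 0.040 kg m⁻⁴
  113–172 m: Δρ/Δz = 0.089/59 = 1.5 × 10⁻³ kg m⁻⁴
The largest gradient is in the 72–113 m interval — the pycnocline.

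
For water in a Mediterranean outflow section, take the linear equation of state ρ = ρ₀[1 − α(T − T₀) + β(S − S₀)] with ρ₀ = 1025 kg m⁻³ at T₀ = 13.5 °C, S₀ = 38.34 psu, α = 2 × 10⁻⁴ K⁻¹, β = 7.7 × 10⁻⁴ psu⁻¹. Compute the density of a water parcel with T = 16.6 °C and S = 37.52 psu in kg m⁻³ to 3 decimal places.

1023.717 kg m⁻³

T − T₀ = +3.1 K, S − S₀ = -0.82 psu.
Bracket = 1 − α·(+3.1) + β·(-0.82) = 1 + (-1.2514 × 10⁻³) = 0.9987486.
ρ = 1025 × 0.9987486 = 1023.717 kg m⁻³.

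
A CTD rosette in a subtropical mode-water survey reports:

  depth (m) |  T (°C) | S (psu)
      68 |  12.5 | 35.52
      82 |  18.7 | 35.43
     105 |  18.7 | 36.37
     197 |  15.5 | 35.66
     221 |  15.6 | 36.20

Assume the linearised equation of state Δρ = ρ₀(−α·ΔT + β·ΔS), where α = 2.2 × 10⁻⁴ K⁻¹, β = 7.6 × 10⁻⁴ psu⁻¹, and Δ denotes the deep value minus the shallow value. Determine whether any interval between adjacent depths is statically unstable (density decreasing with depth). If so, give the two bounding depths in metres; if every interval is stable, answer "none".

68–82 m

Evaluate Δρ/ρ₀ = −αΔT + βΔS across each adjacent pair:
  68–82 m: −αΔT+βΔS = −(2.2 × 10⁻⁴)(+6.2)+(7.6 × 10⁻⁴)(-0.09) = -1.4 × 10⁻³ → UNSTABLE
  82–105 m: −αΔT+βΔS = −(2.2 × 10⁻⁴)(+0.0)+(7.6 × 10⁻⁴)(+0.94) = 7.1 × 10⁻⁴ → stable
  105–197 m: −αΔT+βΔS = −(2.2 × 10⁻⁴)(-3.2)+(7.6 × 10⁻⁴)(-0.71) = 1.6 × 10⁻⁴ → stable
  197–221 m: −αΔT+βΔS = −(2.2 × 10⁻⁴)(+0.1)+(7.6 × 10⁻⁴)(+0.54) = 3.9 × 10⁻⁴ → stable
The 68–82 m interval has Δρ < 0: lighter water underlies denser water.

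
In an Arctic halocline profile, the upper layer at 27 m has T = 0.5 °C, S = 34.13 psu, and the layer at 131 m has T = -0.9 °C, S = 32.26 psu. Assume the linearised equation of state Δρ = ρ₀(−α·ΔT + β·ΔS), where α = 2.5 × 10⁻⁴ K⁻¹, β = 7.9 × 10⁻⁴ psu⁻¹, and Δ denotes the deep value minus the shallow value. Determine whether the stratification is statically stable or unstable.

ΔT = -0.9 − 0.5 = -1.4 K and ΔS = 32.26 − 34.13 = -1.87 psu (deep − shallow).
−αΔT = 3.50 × 10⁻⁴; βΔS = -1.4773 × 10⁻³; sum Δρ/ρ₀ = -1.1273 × 10⁻³.
Δρ/ρ₀ < 0, so Δρ < 0: deeper water is lighter → statically unstable; the column would overturn.

unstable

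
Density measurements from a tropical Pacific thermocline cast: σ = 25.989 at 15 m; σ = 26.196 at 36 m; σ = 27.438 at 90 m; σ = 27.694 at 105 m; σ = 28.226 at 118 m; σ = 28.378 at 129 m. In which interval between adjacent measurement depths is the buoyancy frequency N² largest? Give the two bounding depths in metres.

Compute the density gradient over each adjacent pair:
  15–36 m: Δρ/Δz = 0.207/21 = 9.9 × 10⁻³ kg m⁻⁴
  36–90 m: Δρ/Δz = 1.242/54 = 0.023 kg m⁻⁴
  90–105 m: Δρ/Δz = 0.256/15 = 0.017 kg m⁻⁴
  105–118 m: Δρ/Δz = 0.532/13 = 0.041 kg m⁻⁴
  118–129 m: Δρ/Δz = 0.152/11 = 0.014 kg m⁻⁴
The largest gradient is in the 105–118 m interval — the pycnocline.

105–118 m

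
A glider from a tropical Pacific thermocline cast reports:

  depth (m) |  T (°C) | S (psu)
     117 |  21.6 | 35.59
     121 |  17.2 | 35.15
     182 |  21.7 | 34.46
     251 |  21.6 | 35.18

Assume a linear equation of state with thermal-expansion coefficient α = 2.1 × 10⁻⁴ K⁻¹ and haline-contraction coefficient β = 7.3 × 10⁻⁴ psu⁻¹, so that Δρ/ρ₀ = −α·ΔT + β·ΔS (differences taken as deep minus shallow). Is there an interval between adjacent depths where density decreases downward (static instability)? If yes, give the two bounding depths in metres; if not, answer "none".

Evaluate Δρ/ρ₀ = −αΔT + βΔS across each adjacent pair:
  117–121 m: −αΔT+βΔS = −(2.1 × 10⁻⁴)(-4.4)+(7.3 × 10⁻⁴)(-0.44) = 6.0 × 10⁻⁴ → stable
  121–182 m: −αΔT+βΔS = −(2.1 × 10⁻⁴)(+4.5)+(7.3 × 10⁻⁴)(-0.69) = -1.4 × 10⁻³ → UNSTABLE
  182–251 m: −αΔT+βΔS = −(2.1 × 10⁻⁴)(-0.1)+(7.3 × 10⁻⁴)(+0.72) = 5.5 × 10⁻⁴ → stable
The 121–182 m interval has Δρ < 0: lighter water underlies denser water.

121–182 m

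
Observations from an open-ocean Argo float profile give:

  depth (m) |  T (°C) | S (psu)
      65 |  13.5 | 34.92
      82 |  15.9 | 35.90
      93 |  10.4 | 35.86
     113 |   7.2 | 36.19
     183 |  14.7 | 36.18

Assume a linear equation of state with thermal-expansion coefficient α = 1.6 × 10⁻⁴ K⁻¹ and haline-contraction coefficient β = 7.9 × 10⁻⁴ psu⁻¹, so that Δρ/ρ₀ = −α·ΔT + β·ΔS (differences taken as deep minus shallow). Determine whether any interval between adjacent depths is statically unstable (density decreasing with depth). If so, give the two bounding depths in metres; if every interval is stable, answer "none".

113–183 m

Evaluate Δρ/ρ₀ = −αΔT + βΔS across each adjacent pair:
  65–82 m: −αΔT+βΔS = −(1.6 × 10⁻⁴)(+2.4)+(7.9 × 10⁻⁴)(+0.98) = 3.9 × 10⁻⁴ → stable
  82–93 m: −αΔT+βΔS = −(1.6 × 10⁻⁴)(-5.5)+(7.9 × 10⁻⁴)(-0.04) = 8.5 × 10⁻⁴ → stable
  93–113 m: −αΔT+βΔS = −(1.6 × 10⁻⁴)(-3.2)+(7.9 × 10⁻⁴)(+0.33) = 7.7 × 10⁻⁴ → stable
  113–183 m: −αΔT+βΔS = −(1.6 × 10⁻⁴)(+7.5)+(7.9 × 10⁻⁴)(-0.01) = -1.2 × 10⁻³ → UNSTABLE
The 113–183 m interval has Δρ < 0: lighter water underlies denser water.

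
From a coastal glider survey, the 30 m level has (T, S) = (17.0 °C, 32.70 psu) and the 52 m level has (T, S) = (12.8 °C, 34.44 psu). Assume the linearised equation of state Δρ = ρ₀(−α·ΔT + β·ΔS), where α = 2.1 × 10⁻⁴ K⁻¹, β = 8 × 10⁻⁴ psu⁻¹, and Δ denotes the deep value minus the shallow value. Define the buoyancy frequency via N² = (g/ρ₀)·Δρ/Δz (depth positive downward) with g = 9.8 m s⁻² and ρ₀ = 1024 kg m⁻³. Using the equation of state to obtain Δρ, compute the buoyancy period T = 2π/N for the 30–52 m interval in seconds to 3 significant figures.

197 s

ΔT = -4.2 K, ΔS = +1.74 psu (deep − shallow).
Δρ/ρ₀ = −αΔT + βΔS = 8.82 × 10⁻⁴ + 1.392 × 10⁻³ = 2.274 × 10⁻³, so Δρ ≈ 2.329 kg m⁻³.
N² = (g/ρ₀)·Δρ/Δz = g·(Δρ/ρ₀)/Δz = 9.8 × 2.274 × 10⁻³ / 22 = 1.0130 × 10⁻³ s⁻².
N = √(1.0130 × 10⁻³) = 0.031828 rad s⁻¹ → T = 2π/N = 197.41 s ≈ 197 s.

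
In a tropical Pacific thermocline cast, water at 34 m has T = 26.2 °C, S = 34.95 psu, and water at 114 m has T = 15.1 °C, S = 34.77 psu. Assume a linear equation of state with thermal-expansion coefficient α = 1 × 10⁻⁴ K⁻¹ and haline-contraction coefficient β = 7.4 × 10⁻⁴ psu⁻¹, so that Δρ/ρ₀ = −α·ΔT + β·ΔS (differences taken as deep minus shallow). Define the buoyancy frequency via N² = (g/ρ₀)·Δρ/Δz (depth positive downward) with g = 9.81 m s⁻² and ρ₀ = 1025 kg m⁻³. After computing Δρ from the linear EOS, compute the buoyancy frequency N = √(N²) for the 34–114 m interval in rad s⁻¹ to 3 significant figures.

0.0109 rad s⁻¹

ΔT = -11.1 K, ΔS = -0.18 psu (deep − shallow).
Δρ/ρ₀ = −αΔT + βΔS = 1.11 × 10⁻³ − 1.332 × 10⁻⁴ = 9.768 × 10⁻⁴, so Δρ ≈ 1.001 kg m⁻³.
N² = (g/ρ₀)·Δρ/Δz = g·(Δρ/ρ₀)/Δz = 9.81 × 9.768 × 10⁻⁴ / 80 = 1.1978 × 10⁻⁴ s⁻².
N = √(1.1978 × 10⁻⁴) = 0.010944 rad s⁻¹ ≈ 0.0109 rad s⁻¹.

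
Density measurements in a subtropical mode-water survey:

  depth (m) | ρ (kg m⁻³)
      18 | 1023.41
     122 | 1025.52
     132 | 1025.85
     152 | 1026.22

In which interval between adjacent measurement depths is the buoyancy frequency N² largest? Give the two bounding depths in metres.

122–132 m

Compute the density gradient over each adjacent pair:
  18–122 m: Δρ/Δz = 2.11/104 = 0.020 kg m⁻⁴
  122–132 m: Δρ/Δz = 0.33/10 = 0.033 kg m⁻⁴
  132–152 m: Δρ/Δz = 0.37/20 = 0.018 kg m⁻⁴
The largest gradient is in the 122–132 m interval — the pycnocline.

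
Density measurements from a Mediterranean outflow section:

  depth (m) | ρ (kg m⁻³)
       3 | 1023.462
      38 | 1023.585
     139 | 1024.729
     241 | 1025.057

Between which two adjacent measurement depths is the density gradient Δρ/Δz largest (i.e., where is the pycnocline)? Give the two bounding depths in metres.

38–139 m

Compute the density gradient over each adjacent pair:
  3–38 m: Δρ/Δz = 0.123/35 = 3.5 × 10⁻³ kg m⁻⁴
  38–139 m: Δρ/Δz = 1.144/101 = 0.011 kg m⁻⁴
  139–241 m: Δρ/Δz = 0.328/102 = 3.2 × 10⁻³ kg m⁻⁴
The largest gradient is in the 38–139 m interval — the pycnocline.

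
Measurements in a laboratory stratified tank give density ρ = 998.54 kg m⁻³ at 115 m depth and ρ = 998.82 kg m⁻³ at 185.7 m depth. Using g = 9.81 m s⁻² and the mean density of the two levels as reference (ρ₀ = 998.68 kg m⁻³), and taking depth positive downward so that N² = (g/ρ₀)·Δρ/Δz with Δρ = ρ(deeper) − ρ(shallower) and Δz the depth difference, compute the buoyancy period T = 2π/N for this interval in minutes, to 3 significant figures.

16.8 min

Δρ = 998.82 − 998.54 = 0.28 kg m⁻³ over Δz = 185.7 − 115 = 70.7 m.
N² = (9.81/998.68) × (0.28/70.7) = 3.8903 × 10⁻⁵ s⁻².
N = √(3.8903 × 10⁻⁵) = 6.2372 × 10⁻³ rad s⁻¹, so T = 2π/N = 1.0074 × 10³ s = 16.790 min ≈ 16.8 min.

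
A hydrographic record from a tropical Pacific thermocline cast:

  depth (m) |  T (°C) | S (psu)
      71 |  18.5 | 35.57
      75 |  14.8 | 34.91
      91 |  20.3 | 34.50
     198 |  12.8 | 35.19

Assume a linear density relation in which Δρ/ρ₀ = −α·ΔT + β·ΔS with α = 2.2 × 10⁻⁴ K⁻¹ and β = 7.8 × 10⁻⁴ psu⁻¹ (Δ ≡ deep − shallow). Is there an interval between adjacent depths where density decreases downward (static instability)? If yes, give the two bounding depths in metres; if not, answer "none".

Evaluate Δρ/ρ₀ = −αΔT + βΔS across each adjacent pair:
  71–75 m: −αΔT+βΔS = −(2.2 × 10⁻⁴)(-3.7)+(7.8 × 10⁻⁴)(-0.66) = 3.0 × 10⁻⁴ → stable
  75–91 m: −αΔT+βΔS = −(2.2 × 10⁻⁴)(+5.5)+(7.8 × 10⁻⁴)(-0.41) = -1.5 × 10⁻³ → UNSTABLE
  91–198 m: −αΔT+βΔS = −(2.2 × 10⁻⁴)(-7.5)+(7.8 × 10⁻⁴)(+0.69) = 2.2 × 10⁻³ → stable
The 75–91 m interval has Δρ < 0: lighter water underlies denser water.

75–91 m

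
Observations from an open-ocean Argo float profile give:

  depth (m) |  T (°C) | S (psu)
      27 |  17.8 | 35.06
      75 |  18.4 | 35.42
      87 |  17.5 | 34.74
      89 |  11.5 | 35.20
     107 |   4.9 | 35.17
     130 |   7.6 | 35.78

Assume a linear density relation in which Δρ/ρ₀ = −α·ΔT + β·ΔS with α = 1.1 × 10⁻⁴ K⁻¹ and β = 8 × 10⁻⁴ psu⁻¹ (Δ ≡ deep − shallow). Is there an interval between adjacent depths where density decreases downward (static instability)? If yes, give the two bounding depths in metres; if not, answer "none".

75–87 m

Evaluate Δρ/ρ₀ = −αΔT + βΔS across each adjacent pair:
  27–75 m: −αΔT+βΔS = −(1.1 × 10⁻⁴)(+0.6)+(8 × 10⁻⁴)(+0.36) = 2.2 × 10⁻⁴ → stable
  75–87 m: −αΔT+βΔS = −(1.1 × 10⁻⁴)(-0.9)+(8 × 10⁻⁴)(-0.68) = -4.5 × 10⁻⁴ → UNSTABLE
  87–89 m: −αΔT+βΔS = −(1.1 × 10⁻⁴)(-6.0)+(8 × 10⁻⁴)(+0.46) = 1.0 × 10⁻³ → stable
  89–107 m: −αΔT+βΔS = −(1.1 × 10⁻⁴)(-6.6)+(8 × 10⁻⁴)(-0.03) = 7.0 × 10⁻⁴ → stable
  107–130 m: −αΔT+βΔS = −(1.1 × 10⁻⁴)(+2.7)+(8 × 10⁻⁴)(+0.61) = 1.9 × 10⁻⁴ → stable
The 75–87 m interval has Δρ < 0: lighter water underlies denser water.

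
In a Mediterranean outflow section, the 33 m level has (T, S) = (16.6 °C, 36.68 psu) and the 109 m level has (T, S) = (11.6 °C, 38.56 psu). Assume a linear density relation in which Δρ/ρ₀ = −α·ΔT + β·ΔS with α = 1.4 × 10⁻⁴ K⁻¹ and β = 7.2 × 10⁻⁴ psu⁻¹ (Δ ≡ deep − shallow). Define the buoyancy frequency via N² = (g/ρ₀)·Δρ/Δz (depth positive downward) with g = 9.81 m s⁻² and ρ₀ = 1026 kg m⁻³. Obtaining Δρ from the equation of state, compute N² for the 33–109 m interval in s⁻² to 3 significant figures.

ΔT = -5.0 K, ΔS = +1.88 psu (deep − shallow).
Δρ/ρ₀ = −αΔT + βΔS = 7.00 × 10⁻⁴ + 1.3536 × 10⁻³ = 2.0536 × 10⁻³, so Δρ ≈ 2.107 kg m⁻³.
N² = (g/ρ₀)·Δρ/Δz = g·(Δρ/ρ₀)/Δz = 9.81 × 2.0536 × 10⁻³ / 76 = 2.6508 × 10⁻⁴ s⁻² ≈ 2.65 × 10⁻⁴ s⁻².

2.65 × 10⁻⁴ s⁻²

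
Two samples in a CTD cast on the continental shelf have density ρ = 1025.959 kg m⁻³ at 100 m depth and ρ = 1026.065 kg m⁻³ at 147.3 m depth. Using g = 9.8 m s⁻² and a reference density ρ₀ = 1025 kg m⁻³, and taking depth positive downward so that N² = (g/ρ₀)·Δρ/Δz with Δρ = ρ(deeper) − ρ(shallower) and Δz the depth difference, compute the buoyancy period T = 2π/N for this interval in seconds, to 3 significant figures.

1.36 × 10³ s

Δρ = 1026.065 − 1025.959 = 0.106 kg m⁻³ over Δz = 147.3 − 100 = 47.3 m.
N² = (9.8/1025) × (0.106/47.3) = 2.1426 × 10⁻⁵ s⁻².
N = √(2.1426 × 10⁻⁵) = 4.6288 × 10⁻³ rad s⁻¹, so T = 2π/N = 1.3574 × 10³ s ≈ 1.36 × 10³ s.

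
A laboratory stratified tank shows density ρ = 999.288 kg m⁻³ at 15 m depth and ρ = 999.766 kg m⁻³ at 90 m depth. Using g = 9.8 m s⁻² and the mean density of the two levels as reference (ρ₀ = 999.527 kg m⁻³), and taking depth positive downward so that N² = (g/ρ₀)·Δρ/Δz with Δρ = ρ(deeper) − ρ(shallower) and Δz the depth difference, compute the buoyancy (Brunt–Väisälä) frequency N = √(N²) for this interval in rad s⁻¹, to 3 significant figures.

Δρ = 999.766 − 999.288 = 0.478 kg m⁻³ over Δz = 90 − 15 = 75 m.
N² = (9.8/999.527) × (0.478/75) = 6.2488 × 10⁻⁵ s⁻².
N = √(6.2488 × 10⁻⁵) = 7.9049 × 10⁻³ rad s⁻¹ ≈ 7.90 × 10⁻³ rad s⁻¹.

7.90 × 10⁻³ rad s⁻¹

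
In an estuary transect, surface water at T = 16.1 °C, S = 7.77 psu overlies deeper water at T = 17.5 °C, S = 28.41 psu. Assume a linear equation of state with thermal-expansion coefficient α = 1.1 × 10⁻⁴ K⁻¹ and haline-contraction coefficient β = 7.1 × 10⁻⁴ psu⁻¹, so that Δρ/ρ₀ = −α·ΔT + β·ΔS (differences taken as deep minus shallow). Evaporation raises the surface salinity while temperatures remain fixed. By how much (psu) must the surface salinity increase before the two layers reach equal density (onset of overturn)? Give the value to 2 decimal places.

20.42 psu

Neutral buoyancy requires −α(T_deep − T_surf) + β(S_deep − S_surf′) = 0.
S_surf′ = S_deep − (α/β)·ΔT = 28.41 − (1.1 × 10⁻⁴/7.1 × 10⁻⁴)·(+1.4) = 28.1931 psu.
Increase required: 28.1931 − 7.77 = 20.4231 psu.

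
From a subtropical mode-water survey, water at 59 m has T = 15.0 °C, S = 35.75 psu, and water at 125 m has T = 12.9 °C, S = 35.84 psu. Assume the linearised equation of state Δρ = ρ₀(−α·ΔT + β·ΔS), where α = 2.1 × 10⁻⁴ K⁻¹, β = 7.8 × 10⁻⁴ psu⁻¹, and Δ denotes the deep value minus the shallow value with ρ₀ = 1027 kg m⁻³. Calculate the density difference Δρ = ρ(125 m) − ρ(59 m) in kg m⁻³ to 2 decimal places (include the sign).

+0.53 kg m⁻³

ΔT = -2.1 K, ΔS = +0.09 psu (deep − shallow).
Δρ/ρ₀ = −(2.1 × 10⁻⁴)(-2.1) + (7.8 × 10⁻⁴)(+0.09) = 5.112 × 10⁻⁴.
Δρ = 1027 × (5.112 × 10⁻⁴) = +0.53 kg m⁻³.
Positive Δρ: denser below, stable.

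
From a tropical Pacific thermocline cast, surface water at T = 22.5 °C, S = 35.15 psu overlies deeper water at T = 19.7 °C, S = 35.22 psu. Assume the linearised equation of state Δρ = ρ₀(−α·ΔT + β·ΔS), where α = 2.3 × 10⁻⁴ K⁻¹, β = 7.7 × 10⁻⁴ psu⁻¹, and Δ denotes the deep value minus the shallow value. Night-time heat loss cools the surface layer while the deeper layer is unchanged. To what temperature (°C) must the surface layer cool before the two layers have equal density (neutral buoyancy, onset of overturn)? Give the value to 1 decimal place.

19.5 °C

Neutral buoyancy requires Δρ = 0, i.e. −α(T_deep − T_surf′) + β(S_deep − S_surf) = 0.
T_surf′ = T_deep − (β/α)·ΔS = 19.7 − (7.7 × 10⁻⁴/2.3 × 10⁻⁴)·(+0.07) = 19.466 °C.
Cooling required: 22.5 − (19.466) = 3.034 °C.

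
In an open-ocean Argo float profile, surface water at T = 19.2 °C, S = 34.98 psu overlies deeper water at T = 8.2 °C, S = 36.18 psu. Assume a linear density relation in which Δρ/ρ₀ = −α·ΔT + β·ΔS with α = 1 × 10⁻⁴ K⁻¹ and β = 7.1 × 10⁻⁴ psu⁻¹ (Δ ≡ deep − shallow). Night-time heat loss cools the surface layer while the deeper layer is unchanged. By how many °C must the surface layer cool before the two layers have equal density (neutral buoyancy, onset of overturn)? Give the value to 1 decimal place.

19.5 °C

Neutral buoyancy requires Δρ = 0, i.e. −α(T_deep − T_surf′) + β(S_deep − S_surf) = 0.
T_surf′ = T_deep − (β/α)·ΔS = 8.2 − (7.1 × 10⁻⁴/1 × 10⁻⁴)·(+1.20) = -0.320 °C.
Cooling required: 19.2 − (-0.320) = 19.520 °C.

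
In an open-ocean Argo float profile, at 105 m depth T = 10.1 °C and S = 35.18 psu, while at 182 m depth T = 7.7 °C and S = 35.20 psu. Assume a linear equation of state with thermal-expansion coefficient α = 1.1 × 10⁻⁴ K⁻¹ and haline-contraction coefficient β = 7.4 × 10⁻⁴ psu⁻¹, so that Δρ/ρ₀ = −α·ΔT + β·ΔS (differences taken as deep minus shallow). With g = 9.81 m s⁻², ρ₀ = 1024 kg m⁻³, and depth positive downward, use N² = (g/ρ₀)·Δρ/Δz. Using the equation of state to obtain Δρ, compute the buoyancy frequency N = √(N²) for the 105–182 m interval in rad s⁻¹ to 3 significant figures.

5.96 × 10⁻³ rad s⁻¹

ΔT = -2.4 K, ΔS = +0.02 psu (deep − shallow).
Δρ/ρ₀ = −αΔT + βΔS = 2.64 × 10⁻⁴ + 1.48 × 10⁻⁵ = 2.788 × 10⁻⁴, so Δρ ≈ 0.2855 kg m⁻³.
N² = (g/ρ₀)·Δρ/Δz = g·(Δρ/ρ₀)/Δz = 9.81 × 2.788 × 10⁻⁴ / 77 = 3.5520 × 10⁻⁵ s⁻².
N = √(3.5520 × 10⁻⁵) = 5.9599 × 10⁻³ rad s⁻¹ ≈ 5.96 × 10⁻³ rad s⁻¹.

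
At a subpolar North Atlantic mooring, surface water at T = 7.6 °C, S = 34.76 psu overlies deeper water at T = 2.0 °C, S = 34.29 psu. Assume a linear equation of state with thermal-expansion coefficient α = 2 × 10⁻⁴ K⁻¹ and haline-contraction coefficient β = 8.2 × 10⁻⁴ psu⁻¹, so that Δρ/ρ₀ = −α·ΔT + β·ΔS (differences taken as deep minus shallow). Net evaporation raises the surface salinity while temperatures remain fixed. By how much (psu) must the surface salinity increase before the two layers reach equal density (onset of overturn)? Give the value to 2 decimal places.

0.90 psu

Neutral buoyancy requires −α(T_deep − T_surf) + β(S_deep − S_surf′) = 0.
S_surf′ = S_deep − (α/β)·ΔT = 34.29 − (2 × 10⁻⁴/8.2 × 10⁻⁴)·(-5.6) = 35.6559 psu.
Increase required: 35.6559 − 34.76 = 0.8959 psu.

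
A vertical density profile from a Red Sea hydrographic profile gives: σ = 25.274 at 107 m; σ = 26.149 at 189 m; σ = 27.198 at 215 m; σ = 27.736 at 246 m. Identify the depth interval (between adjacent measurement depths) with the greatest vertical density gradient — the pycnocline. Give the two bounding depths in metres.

189–215 m

Compute the density gradient over each adjacent pair:
  107–189 m: Δρ/Δz = 0.875/82 = 0.011 kg m⁻⁴
  189–215 m: Δρ/Δz = 1.049/26 = 0.040 kg m⁻⁴
  215–246 m: Δρ/Δz = 0.538/31 = 0.017 kg m⁻⁴
The largest gradient is in the 189–215 m interval — the pycnocline.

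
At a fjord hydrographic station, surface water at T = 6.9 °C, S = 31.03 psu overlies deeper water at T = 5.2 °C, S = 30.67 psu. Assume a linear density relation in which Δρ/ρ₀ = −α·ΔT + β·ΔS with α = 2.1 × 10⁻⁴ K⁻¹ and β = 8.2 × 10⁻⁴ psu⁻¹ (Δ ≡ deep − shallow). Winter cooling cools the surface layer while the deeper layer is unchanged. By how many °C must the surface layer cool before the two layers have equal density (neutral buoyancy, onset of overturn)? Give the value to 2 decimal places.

0.29 °C

Neutral buoyancy requires Δρ = 0, i.e. −α(T_deep − T_surf′) + β(S_deep − S_surf) = 0.
T_surf′ = T_deep − (β/α)·ΔS = 5.2 − (8.2 × 10⁻⁴/2.1 × 10⁻⁴)·(-0.36) = 6.6057 °C.
Cooling required: 6.9 − (6.6057) = 0.2943 °C.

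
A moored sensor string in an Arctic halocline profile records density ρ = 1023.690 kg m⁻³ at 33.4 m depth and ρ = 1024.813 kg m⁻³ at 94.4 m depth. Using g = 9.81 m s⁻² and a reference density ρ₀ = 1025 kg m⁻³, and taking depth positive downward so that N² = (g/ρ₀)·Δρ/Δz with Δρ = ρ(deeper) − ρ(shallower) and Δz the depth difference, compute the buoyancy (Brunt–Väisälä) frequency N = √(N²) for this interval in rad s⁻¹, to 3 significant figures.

0.0133 rad s⁻¹

Δρ = 1024.813 − 1023.690 = 1.123 kg m⁻³ over Δz = 94.4 − 33.4 = 61 m.
N² = (9.81/1025) × (1.123/61) = 1.7620 × 10⁻⁴ s⁻².
N = √(1.7620 × 10⁻⁴) = 0.013274 rad s⁻¹ ≈ 0.0133 rad s⁻¹.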